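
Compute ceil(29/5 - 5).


29/5 = 5.8
5.8 - 5 = 0.8
ceil(0.8) = 1

1


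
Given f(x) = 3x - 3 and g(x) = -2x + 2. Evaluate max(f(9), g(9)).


f(9) = 24
g(9) = -16
max = 24

24


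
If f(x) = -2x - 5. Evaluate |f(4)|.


13


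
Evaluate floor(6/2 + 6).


9


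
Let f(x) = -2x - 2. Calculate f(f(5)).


f(5) = -12
f(-12) = 22

22


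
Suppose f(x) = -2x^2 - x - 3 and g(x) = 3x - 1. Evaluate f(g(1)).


g(1) = 2
f(2) = (-2)*(2)^2 - 1*(2) - 3 = -13

-13


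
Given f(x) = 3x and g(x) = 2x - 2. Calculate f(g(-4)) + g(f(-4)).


f(g(-4)) = -30
g(f(-4)) = -26
Sum = -56

-56


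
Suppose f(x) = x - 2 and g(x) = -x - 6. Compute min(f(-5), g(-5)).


f(-5) = -7
g(-5) = -1
min = -7

-7


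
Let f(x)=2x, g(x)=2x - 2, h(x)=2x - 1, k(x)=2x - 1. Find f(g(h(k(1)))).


k(1) = 1
h(1) = 1
g(1) = 0
f(0) = 0

0


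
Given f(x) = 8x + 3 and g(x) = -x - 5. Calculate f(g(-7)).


g(-7) = 2
f(2) = 19

19


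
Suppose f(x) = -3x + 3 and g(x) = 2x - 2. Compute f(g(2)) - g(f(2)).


f(g(2)) = -3
g(f(2)) = -8
Difference = 5

5


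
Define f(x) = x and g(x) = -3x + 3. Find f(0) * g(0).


0


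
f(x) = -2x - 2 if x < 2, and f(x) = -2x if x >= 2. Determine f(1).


1 satisfies x < 2
f(1) = -4

-4


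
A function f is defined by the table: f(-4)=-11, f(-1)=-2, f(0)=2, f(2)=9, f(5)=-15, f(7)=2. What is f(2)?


Reading from the table at x = 2

9


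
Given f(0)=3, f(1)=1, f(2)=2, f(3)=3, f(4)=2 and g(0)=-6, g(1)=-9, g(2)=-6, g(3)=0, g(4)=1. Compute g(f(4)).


f(4) = 2
g(2) = -6

-6


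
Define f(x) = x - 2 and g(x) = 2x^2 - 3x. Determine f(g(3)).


g(3) = 9
f(9) = 7

7


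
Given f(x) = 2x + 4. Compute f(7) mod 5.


f(7) = 18
18 mod 5 = 3

3


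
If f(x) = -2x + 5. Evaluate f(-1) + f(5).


2


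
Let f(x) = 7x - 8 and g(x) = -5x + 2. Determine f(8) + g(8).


f(8) = 48
g(8) = -38
Sum = 10

10


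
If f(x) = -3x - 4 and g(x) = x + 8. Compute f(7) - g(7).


f(7) = -25
g(7) = 15
Difference = -40

-40


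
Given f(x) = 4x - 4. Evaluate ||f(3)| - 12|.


f(3) = 8
|8| = 8
|8 - 12| = 4

4


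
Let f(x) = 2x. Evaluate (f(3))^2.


f(3) = 6
(6)^2 = 36

36


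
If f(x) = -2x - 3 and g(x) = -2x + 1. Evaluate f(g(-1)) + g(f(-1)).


f(g(-1)) = -9
g(f(-1)) = 3
Sum = -6

-6


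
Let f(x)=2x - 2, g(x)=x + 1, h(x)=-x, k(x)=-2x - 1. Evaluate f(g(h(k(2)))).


k(2) = -5
h(-5) = 5
g(5) = 6
f(6) = 10

10


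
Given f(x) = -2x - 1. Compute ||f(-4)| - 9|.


f(-4) = 7
|7| = 7
|7 - 9| = 2

2


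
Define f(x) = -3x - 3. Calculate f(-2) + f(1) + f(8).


f(-2) = 3
f(1) = -6
f(8) = -27
Sum = -30

-30


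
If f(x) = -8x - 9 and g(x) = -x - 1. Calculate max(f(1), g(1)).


f(1) = -17
g(1) = -2
max = -2

-2


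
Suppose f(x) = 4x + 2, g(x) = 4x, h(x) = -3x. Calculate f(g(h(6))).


h(6) = -18
g(-18) = -72
f(-72) = -286

-286


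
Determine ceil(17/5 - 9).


17/5 = 3.4
3.4 - 9 = -5.6
ceil(-5.6) = -5

-5


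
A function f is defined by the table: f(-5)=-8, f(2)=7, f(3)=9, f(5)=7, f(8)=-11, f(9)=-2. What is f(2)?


Reading from the table at x = 2

7


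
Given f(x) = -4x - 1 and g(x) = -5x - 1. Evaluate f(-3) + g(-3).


25


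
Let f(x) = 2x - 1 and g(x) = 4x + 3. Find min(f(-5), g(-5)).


f(-5) = -11
g(-5) = -17
min = -17

-17


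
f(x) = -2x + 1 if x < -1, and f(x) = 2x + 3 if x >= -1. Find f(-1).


-1 satisfies x >= -1
f(-1) = 1

1


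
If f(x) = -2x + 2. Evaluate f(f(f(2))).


f(2) = -2
f(-2) = 6
f(6) = -10

-10


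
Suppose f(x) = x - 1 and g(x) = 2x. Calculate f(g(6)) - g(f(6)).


f(g(6)) = 11
g(f(6)) = 10
Difference = 1

1


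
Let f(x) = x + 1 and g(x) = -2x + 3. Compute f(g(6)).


-8


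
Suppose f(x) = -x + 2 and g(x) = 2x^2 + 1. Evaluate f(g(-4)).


g(-4) = 33
f(33) = -31

-31


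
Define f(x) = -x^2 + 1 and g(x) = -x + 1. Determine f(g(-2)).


g(-2) = 3
f(3) = (-1)*(3)^2 + 1 = -8

-8


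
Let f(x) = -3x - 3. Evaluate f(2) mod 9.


f(2) = -9
-9 mod 9 = 0

0


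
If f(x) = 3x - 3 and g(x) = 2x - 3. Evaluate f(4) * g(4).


f(4) = 9
g(4) = 5
Product = 45

45


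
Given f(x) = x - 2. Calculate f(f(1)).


-3


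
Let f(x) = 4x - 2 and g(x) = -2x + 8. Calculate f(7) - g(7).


f(7) = 26
g(7) = -6
Difference = 32

32


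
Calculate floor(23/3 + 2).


23/3 = 7.6667
7.6667 + 2 = 9.6667
floor(9.6667) = 9

9


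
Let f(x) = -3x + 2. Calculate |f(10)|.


f(10) = -28
|-28| = 28

28


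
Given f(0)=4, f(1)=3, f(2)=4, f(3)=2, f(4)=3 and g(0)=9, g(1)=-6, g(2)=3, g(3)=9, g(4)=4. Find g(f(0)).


f(0) = 4
g(4) = 4

4


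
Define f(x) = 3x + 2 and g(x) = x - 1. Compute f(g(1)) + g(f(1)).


f(g(1)) = 2
g(f(1)) = 4
Sum = 6

6


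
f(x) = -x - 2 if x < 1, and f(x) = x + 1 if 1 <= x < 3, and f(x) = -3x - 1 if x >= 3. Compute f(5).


-16


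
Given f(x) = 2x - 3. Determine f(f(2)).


f(2) = 1
f(1) = -1

-1


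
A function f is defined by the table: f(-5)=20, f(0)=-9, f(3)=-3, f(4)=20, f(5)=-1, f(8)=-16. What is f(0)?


Reading from the table at x = 0

-9


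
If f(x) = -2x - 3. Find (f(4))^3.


f(4) = -11
(-11)^3 = -1331

-1331


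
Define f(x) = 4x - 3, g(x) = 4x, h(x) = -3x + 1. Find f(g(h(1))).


-35


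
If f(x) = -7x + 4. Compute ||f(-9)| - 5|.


62


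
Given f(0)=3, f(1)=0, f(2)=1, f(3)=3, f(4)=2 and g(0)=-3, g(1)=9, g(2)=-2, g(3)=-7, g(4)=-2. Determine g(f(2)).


f(2) = 1
g(1) = 9

9


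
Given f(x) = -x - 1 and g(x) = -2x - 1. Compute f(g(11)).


g(11) = -23
f(-23) = 22

22


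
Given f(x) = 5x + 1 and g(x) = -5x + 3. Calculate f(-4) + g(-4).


f(-4) = -19
g(-4) = 23
Sum = 4

4


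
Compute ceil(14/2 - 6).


14/2 = 7
7 - 6 = 1
ceil(1) = 1

1


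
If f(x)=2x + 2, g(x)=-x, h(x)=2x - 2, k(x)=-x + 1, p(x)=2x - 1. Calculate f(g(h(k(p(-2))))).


p(-2) = -5
k(-5) = 6
h(6) = 10
g(10) = -10
f(-10) = -18

-18


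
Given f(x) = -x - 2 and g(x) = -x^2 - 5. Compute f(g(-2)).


g(-2) = -9
f(-9) = 7

7


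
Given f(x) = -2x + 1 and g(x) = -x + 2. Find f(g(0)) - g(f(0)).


f(g(0)) = -3
g(f(0)) = 1
Difference = -4

-4


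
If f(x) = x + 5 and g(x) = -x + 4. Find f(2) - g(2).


f(2) = 7
g(2) = 2
Difference = 5

5


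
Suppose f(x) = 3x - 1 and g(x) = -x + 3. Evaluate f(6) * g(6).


f(6) = 17
g(6) = -3
Product = -51

-51


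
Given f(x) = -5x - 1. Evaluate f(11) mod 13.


9


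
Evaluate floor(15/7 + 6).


8


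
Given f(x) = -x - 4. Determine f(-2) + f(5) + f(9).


f(-2) = -2
f(5) = -9
f(9) = -13
Sum = -24

-24


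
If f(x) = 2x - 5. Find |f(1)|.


f(1) = -3
|-3| = 3

3


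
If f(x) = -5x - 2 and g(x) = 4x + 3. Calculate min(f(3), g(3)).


f(3) = -17
g(3) = 15
min = -17

-17


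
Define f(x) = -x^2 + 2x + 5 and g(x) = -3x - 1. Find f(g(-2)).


g(-2) = 5
f(5) = (-1)*(5)^2 + 2*(5) + 5 = -10

-10


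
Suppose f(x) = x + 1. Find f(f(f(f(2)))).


f(2) = 3
f(3) = 4
f(4) = 5
f(5) = 6

6


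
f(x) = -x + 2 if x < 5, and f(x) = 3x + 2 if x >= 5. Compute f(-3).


-3 satisfies x < 5
f(-3) = 5

5


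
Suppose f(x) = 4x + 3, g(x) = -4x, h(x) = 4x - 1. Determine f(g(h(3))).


h(3) = 11
g(11) = -44
f(-44) = -173

-173


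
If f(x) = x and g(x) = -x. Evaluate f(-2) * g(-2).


f(-2) = -2
g(-2) = 2
Product = -4

-4


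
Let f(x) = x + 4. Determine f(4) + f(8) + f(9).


33


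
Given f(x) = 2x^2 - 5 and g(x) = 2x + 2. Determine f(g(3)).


g(3) = 8
f(8) = 2*(8)^2 - 5 = 123

123


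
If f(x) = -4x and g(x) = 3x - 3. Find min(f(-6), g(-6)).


f(-6) = 24
g(-6) = -21
min = -21

-21


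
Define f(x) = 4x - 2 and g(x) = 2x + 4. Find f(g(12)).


g(12) = 28
f(28) = 110

110


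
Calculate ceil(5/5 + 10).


11


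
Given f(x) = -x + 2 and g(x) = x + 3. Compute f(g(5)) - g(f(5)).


f(g(5)) = -6
g(f(5)) = 0
Difference = -6

-6


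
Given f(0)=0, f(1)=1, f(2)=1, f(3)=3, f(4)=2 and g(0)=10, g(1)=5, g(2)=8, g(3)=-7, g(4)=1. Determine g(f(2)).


f(2) = 1
g(1) = 5

5


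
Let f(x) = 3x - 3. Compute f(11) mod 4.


f(11) = 30
30 mod 4 = 2

2


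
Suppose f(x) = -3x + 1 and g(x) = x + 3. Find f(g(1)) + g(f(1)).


f(g(1)) = -11
g(f(1)) = 1
Sum = -10

-10


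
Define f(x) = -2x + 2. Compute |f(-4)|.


f(-4) = 10
|10| = 10

10


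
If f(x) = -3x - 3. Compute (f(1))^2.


f(1) = -6
(-6)^2 = 36

36


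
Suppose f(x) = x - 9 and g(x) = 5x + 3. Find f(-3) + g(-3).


-24


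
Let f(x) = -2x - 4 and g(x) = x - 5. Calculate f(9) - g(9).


-26


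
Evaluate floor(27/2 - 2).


27/2 = 13.5
13.5 - 2 = 11.5
floor(11.5) = 11

11


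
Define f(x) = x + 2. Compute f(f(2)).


f(2) = 4
f(4) = 6

6


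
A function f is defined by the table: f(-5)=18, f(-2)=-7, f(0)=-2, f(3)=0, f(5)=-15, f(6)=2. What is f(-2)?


Reading from the table at x = -2

-7


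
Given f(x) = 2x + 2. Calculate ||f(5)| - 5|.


f(5) = 12
|12| = 12
|12 - 5| = 7

7


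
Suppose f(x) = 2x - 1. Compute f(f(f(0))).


f(0) = -1
f(-1) = -3
f(-3) = -7

-7


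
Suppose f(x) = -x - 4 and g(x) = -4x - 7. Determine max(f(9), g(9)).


f(9) = -13
g(9) = -43
max = -13

-13


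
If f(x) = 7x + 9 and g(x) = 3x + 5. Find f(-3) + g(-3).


f(-3) = -12
g(-3) = -4
Sum = -16

-16


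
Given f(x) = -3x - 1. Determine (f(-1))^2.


f(-1) = 2
(2)^2 = 4

4


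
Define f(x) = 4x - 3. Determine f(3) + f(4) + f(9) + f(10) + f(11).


f(3) = 9
f(4) = 13
f(9) = 33
f(10) = 37
f(11) = 41
Sum = 133

133


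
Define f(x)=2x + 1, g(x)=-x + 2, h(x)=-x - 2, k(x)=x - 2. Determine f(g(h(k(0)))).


5


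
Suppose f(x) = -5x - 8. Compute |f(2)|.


f(2) = -18
|-18| = 18

18


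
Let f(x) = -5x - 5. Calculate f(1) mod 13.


f(1) = -10
-10 mod 13 = 3

3


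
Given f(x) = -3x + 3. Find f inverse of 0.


Solve -3x + 3 = 0
x = (0 - 3) / (-3) = 1

1


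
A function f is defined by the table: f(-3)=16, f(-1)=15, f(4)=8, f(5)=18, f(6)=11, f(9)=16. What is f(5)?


Reading from the table at x = 5

18


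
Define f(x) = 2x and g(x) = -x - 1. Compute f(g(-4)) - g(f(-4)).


-1


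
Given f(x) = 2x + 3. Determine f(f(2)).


f(2) = 7
f(7) = 17

17


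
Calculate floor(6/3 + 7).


9


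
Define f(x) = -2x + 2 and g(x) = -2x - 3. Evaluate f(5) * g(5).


f(5) = -8
g(5) = -13
Product = 104

104


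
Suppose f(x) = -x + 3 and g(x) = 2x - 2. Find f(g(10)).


g(10) = 18
f(18) = -15

-15


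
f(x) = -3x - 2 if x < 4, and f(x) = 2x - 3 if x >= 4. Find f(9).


9 satisfies x >= 4
f(9) = 15

15


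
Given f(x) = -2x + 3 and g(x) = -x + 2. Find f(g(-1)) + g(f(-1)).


f(g(-1)) = -3
g(f(-1)) = -3
Sum = -6

-6


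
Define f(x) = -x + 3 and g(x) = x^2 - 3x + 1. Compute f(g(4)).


-2


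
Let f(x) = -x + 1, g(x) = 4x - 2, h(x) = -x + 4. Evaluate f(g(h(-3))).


h(-3) = 7
g(7) = 26
f(26) = -25

-25


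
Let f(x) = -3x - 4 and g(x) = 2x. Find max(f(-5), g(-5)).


11


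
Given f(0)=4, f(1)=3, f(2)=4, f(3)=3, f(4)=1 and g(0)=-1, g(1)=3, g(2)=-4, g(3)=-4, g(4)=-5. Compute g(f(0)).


f(0) = 4
g(4) = -5

-5


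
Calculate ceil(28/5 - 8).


28/5 = 5.6
5.6 - 8 = -2.4
ceil(-2.4) = -2

-2


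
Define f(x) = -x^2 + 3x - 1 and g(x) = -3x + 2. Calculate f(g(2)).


g(2) = -4
f(-4) = (-1)*(-4)^2 + 3*(-4) - 1 = -29

-29


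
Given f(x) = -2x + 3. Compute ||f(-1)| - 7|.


f(-1) = 5
|5| = 5
|5 - 7| = 2

2


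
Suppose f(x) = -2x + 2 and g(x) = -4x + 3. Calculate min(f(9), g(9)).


f(9) = -16
g(9) = -33
min = -33

-33


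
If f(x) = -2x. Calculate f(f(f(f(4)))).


f(4) = -8
f(-8) = 16
f(16) = -32
f(-32) = 64

64


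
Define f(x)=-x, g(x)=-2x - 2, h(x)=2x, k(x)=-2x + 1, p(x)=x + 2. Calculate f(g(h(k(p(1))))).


p(1) = 3
k(3) = -5
h(-5) = -10
g(-10) = 18
f(18) = -18

-18


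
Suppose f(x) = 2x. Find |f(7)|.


f(7) = 14
|14| = 14

14


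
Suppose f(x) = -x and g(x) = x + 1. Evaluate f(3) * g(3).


f(3) = -3
g(3) = 4
Product = -12

-12


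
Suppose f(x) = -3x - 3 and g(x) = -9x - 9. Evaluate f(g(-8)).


-192


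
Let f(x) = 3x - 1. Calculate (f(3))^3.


512


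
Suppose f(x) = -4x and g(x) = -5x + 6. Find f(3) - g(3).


f(3) = -12
g(3) = -9
Difference = -3

-3


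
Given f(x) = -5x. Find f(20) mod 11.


10


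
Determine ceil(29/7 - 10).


29/7 = 4.1429
4.1429 - 10 = -5.8571
ceil(-5.8571) = -5

-5


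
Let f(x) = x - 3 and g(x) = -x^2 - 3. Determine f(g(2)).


g(2) = -7
f(-7) = -10

-10


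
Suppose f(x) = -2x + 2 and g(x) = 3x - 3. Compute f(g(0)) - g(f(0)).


f(g(0)) = 8
g(f(0)) = 3
Difference = 5

5


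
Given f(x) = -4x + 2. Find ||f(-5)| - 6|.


f(-5) = 22
|22| = 22
|22 - 6| = 16

16


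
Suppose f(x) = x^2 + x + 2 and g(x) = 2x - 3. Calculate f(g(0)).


g(0) = -3
f(-3) = 1*(-3)^2 + 1*(-3) + 2 = 8

8


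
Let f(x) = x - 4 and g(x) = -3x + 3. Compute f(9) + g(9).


f(9) = 5
g(9) = -24
Sum = -19

-19


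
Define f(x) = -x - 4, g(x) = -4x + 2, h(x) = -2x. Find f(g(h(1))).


-14


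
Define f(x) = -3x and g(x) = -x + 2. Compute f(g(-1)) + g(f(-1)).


f(g(-1)) = -9
g(f(-1)) = -1
Sum = -10

-10


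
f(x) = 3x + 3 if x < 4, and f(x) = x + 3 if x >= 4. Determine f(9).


12


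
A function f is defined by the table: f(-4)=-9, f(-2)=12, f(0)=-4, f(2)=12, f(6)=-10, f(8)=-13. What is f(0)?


Reading from the table at x = 0

-4


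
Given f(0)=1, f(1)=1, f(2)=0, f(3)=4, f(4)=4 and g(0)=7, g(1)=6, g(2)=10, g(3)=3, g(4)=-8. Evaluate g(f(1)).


f(1) = 1
g(1) = 6

6


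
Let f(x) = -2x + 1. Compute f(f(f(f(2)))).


f(2) = -3
f(-3) = 7
f(7) = -13
f(-13) = 27

27


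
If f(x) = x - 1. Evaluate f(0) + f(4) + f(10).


f(0) = -1
f(4) = 3
f(10) = 9
Sum = 11

11


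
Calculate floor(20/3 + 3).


9


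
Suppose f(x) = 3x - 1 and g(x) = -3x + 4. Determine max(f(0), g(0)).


f(0) = -1
g(0) = 4
max = 4

4


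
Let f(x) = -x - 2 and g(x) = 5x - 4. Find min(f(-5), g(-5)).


f(-5) = 3
g(-5) = -29
min = -29

-29


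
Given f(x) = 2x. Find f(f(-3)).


f(-3) = -6
f(-6) = -12

-12


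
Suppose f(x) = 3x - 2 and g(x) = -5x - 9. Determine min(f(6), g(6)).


f(6) = 16
g(6) = -39
min = -39

-39


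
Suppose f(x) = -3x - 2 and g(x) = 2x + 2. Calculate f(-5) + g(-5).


5


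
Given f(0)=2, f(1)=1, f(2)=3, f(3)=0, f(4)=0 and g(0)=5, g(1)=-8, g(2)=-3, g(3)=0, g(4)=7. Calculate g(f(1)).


f(1) = 1
g(1) = -8

-8


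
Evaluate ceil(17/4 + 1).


17/4 = 4.25
4.25 + 1 = 5.25
ceil(5.25) = 6

6


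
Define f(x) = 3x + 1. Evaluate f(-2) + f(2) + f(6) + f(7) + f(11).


77


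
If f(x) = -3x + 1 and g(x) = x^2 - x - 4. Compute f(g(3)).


-5


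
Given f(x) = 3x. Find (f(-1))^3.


f(-1) = -3
(-3)^3 = -27

-27


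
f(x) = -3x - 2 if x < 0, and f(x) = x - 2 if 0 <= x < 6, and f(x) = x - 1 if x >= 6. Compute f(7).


6


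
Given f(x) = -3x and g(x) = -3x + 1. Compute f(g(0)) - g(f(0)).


f(g(0)) = -3
g(f(0)) = 1
Difference = -4

-4


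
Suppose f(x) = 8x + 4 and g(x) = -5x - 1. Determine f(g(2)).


g(2) = -11
f(-11) = -84

-84


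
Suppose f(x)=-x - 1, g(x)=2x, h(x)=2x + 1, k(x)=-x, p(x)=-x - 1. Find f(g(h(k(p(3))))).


p(3) = -4
k(-4) = 4
h(4) = 9
g(9) = 18
f(18) = -19

-19


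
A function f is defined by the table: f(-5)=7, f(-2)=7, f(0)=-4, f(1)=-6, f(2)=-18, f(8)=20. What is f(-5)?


7


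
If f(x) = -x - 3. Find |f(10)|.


f(10) = -13
|-13| = 13

13


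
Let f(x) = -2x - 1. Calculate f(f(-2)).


f(-2) = 3
f(3) = -7

-7


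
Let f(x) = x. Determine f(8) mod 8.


f(8) = 8
8 mod 8 = 0

0


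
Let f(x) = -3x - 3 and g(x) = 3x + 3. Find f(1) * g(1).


-36


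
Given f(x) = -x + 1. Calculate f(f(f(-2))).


f(-2) = 3
f(3) = -2
f(-2) = 3

3


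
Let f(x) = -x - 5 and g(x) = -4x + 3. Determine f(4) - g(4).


4


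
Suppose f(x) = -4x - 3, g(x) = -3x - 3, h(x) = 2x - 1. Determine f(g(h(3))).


h(3) = 5
g(5) = -18
f(-18) = 69

69


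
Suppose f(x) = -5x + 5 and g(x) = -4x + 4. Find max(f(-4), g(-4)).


f(-4) = 25
g(-4) = 20
max = 25

25


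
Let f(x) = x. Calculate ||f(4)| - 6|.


f(4) = 4
|4| = 4
|4 - 6| = 2

2


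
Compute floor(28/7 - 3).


28/7 = 4
4 - 3 = 1
floor(1) = 1

1


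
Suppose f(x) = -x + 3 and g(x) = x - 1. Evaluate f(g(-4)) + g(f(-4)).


f(g(-4)) = 8
g(f(-4)) = 6
Sum = 14

14


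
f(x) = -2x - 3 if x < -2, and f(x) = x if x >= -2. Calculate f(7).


7


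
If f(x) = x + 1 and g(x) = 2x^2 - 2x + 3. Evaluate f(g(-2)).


g(-2) = 15
f(15) = 16

16


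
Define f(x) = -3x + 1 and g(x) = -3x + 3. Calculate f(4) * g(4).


99


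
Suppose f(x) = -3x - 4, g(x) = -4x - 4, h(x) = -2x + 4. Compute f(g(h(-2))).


h(-2) = 8
g(8) = -36
f(-36) = 104

104


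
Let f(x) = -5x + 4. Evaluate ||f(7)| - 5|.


f(7) = -31
|-31| = 31
|31 - 5| = 26

26


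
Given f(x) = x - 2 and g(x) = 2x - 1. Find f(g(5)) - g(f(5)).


f(g(5)) = 7
g(f(5)) = 5
Difference = 2

2


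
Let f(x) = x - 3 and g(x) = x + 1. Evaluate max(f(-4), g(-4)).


f(-4) = -7
g(-4) = -3
max = -3

-3


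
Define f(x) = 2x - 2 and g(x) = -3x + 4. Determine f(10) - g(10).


f(10) = 18
g(10) = -26
Difference = 44

44


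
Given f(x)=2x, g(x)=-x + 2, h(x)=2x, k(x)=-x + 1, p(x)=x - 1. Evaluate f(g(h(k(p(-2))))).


p(-2) = -3
k(-3) = 4
h(4) = 8
g(8) = -6
f(-6) = -12

-12


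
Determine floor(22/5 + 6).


22/5 = 4.4
4.4 + 6 = 10.4
floor(10.4) = 10

10


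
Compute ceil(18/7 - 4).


18/7 = 2.5714
2.5714 - 4 = -1.4286
ceil(-1.4286) = -1

-1


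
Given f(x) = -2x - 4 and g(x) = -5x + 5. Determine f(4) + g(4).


f(4) = -12
g(4) = -15
Sum = -27

-27


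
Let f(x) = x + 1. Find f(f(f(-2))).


f(-2) = -1
f(-1) = 0
f(0) = 1

1


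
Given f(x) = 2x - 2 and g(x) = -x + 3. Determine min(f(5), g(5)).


f(5) = 8
g(5) = -2
min = -2

-2


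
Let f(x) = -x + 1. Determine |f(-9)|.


f(-9) = 10
|10| = 10

10


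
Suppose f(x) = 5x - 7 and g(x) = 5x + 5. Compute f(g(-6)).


g(-6) = -25
f(-25) = -132

-132


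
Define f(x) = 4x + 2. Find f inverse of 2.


Solve 4x + 2 = 2
x = (2 - 2) / 4 = 0

0


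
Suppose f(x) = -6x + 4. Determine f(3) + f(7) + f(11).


f(3) = -14
f(7) = -38
f(11) = -62
Sum = -114

-114


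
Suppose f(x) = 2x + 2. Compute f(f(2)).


14


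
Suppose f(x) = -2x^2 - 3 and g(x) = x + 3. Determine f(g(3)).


g(3) = 6
f(6) = (-2)*(6)^2 - 3 = -75

-75


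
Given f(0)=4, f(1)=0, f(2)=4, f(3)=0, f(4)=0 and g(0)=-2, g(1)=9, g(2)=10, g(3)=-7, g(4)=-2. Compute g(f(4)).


f(4) = 0
g(0) = -2

-2


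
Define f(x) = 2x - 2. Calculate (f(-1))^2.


f(-1) = -4
(-4)^2 = 16

16


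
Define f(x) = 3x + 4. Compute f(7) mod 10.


f(7) = 25
25 mod 10 = 5

5


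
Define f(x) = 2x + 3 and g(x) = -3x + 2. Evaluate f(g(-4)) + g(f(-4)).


f(g(-4)) = 31
g(f(-4)) = 17
Sum = 48

48


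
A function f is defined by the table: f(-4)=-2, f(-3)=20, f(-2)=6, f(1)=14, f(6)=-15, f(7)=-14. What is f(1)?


Reading from the table at x = 1

14


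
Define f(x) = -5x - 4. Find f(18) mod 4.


2


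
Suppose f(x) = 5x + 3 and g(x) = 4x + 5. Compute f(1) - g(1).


f(1) = 8
g(1) = 9
Difference = -1

-1


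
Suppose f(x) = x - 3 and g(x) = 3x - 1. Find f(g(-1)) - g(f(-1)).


6


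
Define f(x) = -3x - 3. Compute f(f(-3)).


f(-3) = 6
f(6) = -21

-21


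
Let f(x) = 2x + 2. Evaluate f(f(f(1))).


f(1) = 4
f(4) = 10
f(10) = 22

22


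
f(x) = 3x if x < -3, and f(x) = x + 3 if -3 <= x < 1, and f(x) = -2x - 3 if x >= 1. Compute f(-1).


-1 satisfies -3 <= x < 1
f(-1) = 2

2


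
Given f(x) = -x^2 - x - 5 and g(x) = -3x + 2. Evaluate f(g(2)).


-17


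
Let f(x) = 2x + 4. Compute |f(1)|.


f(1) = 6
|6| = 6

6


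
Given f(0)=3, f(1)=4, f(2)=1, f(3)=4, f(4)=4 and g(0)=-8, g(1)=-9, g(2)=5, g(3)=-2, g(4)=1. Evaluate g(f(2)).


f(2) = 1
g(1) = -9

-9


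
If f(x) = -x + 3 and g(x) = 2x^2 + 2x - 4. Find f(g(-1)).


7


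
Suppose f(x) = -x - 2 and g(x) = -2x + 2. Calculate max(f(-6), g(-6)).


f(-6) = 4
g(-6) = 14
max = 14

14


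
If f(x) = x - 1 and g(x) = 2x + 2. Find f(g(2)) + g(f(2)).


f(g(2)) = 5
g(f(2)) = 4
Sum = 9

9


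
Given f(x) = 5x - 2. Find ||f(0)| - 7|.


5


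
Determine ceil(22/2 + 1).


22/2 = 11
11 + 1 = 12
ceil(12) = 12

12


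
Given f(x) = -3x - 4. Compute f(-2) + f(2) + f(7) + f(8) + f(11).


-98


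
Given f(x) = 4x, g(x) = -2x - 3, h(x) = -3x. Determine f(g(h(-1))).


h(-1) = 3
g(3) = -9
f(-9) = -36

-36


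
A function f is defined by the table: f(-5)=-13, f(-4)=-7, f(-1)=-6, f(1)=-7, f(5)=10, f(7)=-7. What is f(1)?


Reading from the table at x = 1

-7


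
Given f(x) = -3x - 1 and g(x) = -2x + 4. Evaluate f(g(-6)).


g(-6) = 16
f(16) = -49

-49


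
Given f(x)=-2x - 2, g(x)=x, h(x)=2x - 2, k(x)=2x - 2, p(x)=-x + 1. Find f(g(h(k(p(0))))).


p(0) = 1
k(1) = 0
h(0) = -2
g(-2) = -2
f(-2) = 2

2


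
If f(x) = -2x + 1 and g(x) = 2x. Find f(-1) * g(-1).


-6


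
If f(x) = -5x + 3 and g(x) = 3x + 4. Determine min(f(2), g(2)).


f(2) = -7
g(2) = 10
min = -7

-7


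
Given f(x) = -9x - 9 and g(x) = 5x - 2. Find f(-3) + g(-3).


f(-3) = 18
g(-3) = -17
Sum = 1

1


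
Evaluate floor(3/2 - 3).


3/2 = 1.5
1.5 - 3 = -1.5
floor(-1.5) = -2

-2


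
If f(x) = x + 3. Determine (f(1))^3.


f(1) = 4
(4)^3 = 64

64


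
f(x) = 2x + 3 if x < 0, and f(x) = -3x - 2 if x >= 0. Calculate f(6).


6 satisfies x >= 0
f(6) = -20

-20


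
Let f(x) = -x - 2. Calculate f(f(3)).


3


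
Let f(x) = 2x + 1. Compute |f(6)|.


f(6) = 13
|13| = 13

13


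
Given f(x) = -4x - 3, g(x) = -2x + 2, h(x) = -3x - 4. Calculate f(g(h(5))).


h(5) = -19
g(-19) = 40
f(40) = -163

-163


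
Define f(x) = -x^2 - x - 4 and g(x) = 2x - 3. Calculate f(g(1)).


g(1) = -1
f(-1) = (-1)*(-1)^2 - 1*(-1) - 4 = -4

-4


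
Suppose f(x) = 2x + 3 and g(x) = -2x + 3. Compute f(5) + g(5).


f(5) = 13
g(5) = -7
Sum = 6

6


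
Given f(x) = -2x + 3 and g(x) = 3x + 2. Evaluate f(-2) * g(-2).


f(-2) = 7
g(-2) = -4
Product = -28

-28


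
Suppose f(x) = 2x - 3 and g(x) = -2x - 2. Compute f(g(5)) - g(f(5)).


f(g(5)) = -27
g(f(5)) = -16
Difference = -11

-11


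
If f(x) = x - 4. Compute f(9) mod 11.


5


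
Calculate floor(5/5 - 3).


-2


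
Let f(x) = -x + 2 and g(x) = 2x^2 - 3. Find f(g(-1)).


g(-1) = -1
f(-1) = 3

3


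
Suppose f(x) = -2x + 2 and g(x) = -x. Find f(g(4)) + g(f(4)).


f(g(4)) = 10
g(f(4)) = 6
Sum = 16

16


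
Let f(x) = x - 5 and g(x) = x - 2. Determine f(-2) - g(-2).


-3


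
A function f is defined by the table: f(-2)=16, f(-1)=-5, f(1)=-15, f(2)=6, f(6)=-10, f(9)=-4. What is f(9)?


Reading from the table at x = 9

-4


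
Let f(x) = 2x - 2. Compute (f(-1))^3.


f(-1) = -4
(-4)^3 = -64

-64


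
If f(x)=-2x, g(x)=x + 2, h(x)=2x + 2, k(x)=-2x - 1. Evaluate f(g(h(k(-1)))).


-12


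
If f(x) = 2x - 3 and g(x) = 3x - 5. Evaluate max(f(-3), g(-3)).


-9


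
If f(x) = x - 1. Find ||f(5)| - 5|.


f(5) = 4
|4| = 4
|4 - 5| = 1

1


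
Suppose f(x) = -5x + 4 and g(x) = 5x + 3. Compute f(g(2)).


g(2) = 13
f(13) = -61

-61


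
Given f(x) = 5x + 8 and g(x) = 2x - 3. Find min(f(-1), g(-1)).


f(-1) = 3
g(-1) = -5
min = -5

-5


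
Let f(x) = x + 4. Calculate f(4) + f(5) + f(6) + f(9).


f(4) = 8
f(5) = 9
f(6) = 10
f(9) = 13
Sum = 40

40


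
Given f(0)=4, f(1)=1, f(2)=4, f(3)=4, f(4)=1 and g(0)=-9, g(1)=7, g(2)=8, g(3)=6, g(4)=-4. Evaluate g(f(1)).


f(1) = 1
g(1) = 7

7


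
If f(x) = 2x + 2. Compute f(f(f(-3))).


f(-3) = -4
f(-4) = -6
f(-6) = -10

-10


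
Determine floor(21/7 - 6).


21/7 = 3
3 - 6 = -3
floor(-3) = -3

-3


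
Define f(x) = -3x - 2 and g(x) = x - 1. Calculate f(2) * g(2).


f(2) = -8
g(2) = 1
Product = -8

-8


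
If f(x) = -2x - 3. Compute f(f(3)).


f(3) = -9
f(-9) = 15

15


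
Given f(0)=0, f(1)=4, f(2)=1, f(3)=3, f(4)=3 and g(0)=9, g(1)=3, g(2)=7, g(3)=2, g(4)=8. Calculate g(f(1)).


f(1) = 4
g(4) = 8

8


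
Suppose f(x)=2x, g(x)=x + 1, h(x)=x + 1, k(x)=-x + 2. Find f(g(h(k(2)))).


4


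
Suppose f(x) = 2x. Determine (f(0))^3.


f(0) = 0
(0)^3 = 0

0


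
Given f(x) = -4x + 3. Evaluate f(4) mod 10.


7


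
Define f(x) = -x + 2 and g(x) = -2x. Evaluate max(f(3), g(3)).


f(3) = -1
g(3) = -6
max = -1

-1


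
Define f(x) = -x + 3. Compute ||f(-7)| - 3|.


f(-7) = 10
|10| = 10
|10 - 3| = 7

7


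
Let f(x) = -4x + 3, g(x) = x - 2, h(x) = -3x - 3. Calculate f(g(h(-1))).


11


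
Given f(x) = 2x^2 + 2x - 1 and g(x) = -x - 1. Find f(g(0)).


g(0) = -1
f(-1) = 2*(-1)^2 + 2*(-1) - 1 = -1

-1


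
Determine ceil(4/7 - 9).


4/7 = 0.5714
0.5714 - 9 = -8.4286
ceil(-8.4286) = -8

-8


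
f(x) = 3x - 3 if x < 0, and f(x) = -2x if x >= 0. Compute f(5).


5 satisfies x >= 0
f(5) = -10

-10


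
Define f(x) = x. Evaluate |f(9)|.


f(9) = 9
|9| = 9

9


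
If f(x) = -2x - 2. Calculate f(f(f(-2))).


f(-2) = 2
f(2) = -6
f(-6) = 10

10


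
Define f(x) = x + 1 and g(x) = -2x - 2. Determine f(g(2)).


g(2) = -6
f(-6) = -5

-5


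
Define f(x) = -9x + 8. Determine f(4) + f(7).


f(4) = -28
f(7) = -55
Sum = -83

-83


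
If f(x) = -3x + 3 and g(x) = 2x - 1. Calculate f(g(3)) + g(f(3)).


f(g(3)) = -12
g(f(3)) = -13
Sum = -25

-25


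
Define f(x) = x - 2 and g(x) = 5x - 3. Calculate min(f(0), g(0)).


f(0) = -2
g(0) = -3
min = -3

-3


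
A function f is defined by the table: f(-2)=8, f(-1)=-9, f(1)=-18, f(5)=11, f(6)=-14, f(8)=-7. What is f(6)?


Reading from the table at x = 6

-14


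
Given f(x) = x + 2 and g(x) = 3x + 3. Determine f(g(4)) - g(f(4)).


f(g(4)) = 17
g(f(4)) = 21
Difference = -4

-4


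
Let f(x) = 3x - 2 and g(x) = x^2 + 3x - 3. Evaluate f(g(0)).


g(0) = -3
f(-3) = -11

-11


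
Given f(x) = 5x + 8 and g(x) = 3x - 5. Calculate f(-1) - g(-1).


f(-1) = 3
g(-1) = -8
Difference = 11

11


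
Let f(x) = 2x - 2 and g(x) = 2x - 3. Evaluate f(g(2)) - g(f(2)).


f(g(2)) = 0
g(f(2)) = 1
Difference = -1

-1


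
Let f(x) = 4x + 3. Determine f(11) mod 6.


f(11) = 47
47 mod 6 = 5

5


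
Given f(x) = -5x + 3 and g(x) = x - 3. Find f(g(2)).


g(2) = -1
f(-1) = 8

8


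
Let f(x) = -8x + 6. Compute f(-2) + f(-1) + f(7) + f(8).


f(-2) = 22
f(-1) = 14
f(7) = -50
f(8) = -58
Sum = -72

-72


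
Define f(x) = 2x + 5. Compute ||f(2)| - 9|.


0


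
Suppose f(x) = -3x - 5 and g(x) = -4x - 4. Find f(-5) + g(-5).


26


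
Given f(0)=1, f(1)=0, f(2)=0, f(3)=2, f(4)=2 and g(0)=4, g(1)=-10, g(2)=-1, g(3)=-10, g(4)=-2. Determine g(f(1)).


f(1) = 0
g(0) = 4

4


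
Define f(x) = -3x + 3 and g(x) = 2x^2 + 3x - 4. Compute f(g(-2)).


g(-2) = -2
f(-2) = 9

9


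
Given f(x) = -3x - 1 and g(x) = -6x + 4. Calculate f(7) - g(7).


f(7) = -22
g(7) = -38
Difference = 16

16


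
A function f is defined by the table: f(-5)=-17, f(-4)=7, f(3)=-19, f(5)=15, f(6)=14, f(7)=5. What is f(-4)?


Reading from the table at x = -4

7


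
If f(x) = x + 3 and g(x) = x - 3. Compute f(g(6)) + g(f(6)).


f(g(6)) = 6
g(f(6)) = 6
Sum = 12

12


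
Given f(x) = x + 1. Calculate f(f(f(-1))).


f(-1) = 0
f(0) = 1
f(1) = 2

2


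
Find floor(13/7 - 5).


-4


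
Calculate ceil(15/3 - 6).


15/3 = 5
5 - 6 = -1
ceil(-1) = -1

-1


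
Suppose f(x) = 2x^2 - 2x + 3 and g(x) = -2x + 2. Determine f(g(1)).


3


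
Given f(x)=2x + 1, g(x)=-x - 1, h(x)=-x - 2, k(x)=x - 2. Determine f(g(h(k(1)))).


k(1) = -1
h(-1) = -1
g(-1) = 0
f(0) = 1

1


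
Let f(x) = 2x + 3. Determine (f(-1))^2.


f(-1) = 1
(1)^2 = 1

1


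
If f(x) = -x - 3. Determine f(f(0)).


f(0) = -3
f(-3) = 0

0


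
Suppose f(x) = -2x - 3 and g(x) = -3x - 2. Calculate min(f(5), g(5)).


f(5) = -13
g(5) = -17
min = -17

-17


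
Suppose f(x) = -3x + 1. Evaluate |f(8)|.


f(8) = -23
|-23| = 23

23


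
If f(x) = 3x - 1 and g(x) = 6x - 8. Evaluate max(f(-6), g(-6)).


f(-6) = -19
g(-6) = -44
max = -19

-19


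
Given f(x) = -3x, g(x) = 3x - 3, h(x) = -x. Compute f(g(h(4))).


h(4) = -4
g(-4) = -15
f(-15) = 45

45


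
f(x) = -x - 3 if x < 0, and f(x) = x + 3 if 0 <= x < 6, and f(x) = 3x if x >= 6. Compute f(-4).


-4 satisfies x < 0
f(-4) = 1

1


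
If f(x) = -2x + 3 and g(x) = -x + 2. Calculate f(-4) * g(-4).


66


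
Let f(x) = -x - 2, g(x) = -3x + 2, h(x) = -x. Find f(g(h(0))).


h(0) = 0
g(0) = 2
f(2) = -4

-4


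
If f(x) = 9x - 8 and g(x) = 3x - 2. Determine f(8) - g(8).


f(8) = 64
g(8) = 22
Difference = 42

42


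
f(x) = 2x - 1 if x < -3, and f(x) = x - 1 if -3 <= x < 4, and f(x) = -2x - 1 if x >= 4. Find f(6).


6 satisfies x >= 4
f(6) = -13

-13


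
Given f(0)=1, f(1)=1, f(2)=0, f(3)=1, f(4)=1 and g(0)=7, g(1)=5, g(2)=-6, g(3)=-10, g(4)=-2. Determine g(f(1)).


f(1) = 1
g(1) = 5

5


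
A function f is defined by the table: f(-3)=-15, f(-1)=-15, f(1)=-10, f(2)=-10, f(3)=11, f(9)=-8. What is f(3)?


Reading from the table at x = 3

11


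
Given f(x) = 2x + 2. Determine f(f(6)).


f(6) = 14
f(14) = 30

30


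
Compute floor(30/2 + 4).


30/2 = 15
15 + 4 = 19
floor(19) = 19

19


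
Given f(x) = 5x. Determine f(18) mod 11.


f(18) = 90
90 mod 11 = 2

2


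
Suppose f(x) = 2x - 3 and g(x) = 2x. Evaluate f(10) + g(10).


37


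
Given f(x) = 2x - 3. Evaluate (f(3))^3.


f(3) = 3
(3)^3 = 27

27


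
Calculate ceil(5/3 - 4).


5/3 = 1.6667
1.6667 - 4 = -2.3333
ceil(-2.3333) = -2

-2


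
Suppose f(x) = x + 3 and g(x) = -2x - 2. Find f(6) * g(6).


f(6) = 9
g(6) = -14
Product = -126

-126


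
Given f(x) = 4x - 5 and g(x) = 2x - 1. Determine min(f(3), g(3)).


5


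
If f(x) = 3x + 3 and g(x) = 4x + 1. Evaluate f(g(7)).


g(7) = 29
f(29) = 90

90


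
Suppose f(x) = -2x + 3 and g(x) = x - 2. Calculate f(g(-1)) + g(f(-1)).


f(g(-1)) = 9
g(f(-1)) = 3
Sum = 12

12


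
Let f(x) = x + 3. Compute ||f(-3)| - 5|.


f(-3) = 0
|0| = 0
|0 - 5| = 5

5


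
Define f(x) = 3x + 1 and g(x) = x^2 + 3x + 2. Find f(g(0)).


7


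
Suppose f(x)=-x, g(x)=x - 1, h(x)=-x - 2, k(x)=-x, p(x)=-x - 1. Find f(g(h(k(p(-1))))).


3


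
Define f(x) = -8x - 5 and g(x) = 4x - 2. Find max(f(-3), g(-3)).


f(-3) = 19
g(-3) = -14
max = 19

19


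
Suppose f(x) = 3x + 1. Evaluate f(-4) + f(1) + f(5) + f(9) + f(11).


f(-4) = -11
f(1) = 4
f(5) = 16
f(9) = 28
f(11) = 34
Sum = 71

71


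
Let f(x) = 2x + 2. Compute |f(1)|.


f(1) = 4
|4| = 4

4


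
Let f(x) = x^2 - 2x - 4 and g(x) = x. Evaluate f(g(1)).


g(1) = 1
f(1) = 1*(1)^2 - 2*(1) - 4 = -5

-5


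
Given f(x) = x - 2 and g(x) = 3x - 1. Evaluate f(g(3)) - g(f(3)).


f(g(3)) = 6
g(f(3)) = 2
Difference = 4

4


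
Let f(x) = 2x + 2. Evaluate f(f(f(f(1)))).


46


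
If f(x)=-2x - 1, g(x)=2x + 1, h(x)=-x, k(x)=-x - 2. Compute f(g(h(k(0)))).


k(0) = -2
h(-2) = 2
g(2) = 5
f(5) = -11

-11


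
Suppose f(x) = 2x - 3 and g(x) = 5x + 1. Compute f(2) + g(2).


12


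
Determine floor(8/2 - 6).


8/2 = 4
4 - 6 = -2
floor(-2) = -2

-2


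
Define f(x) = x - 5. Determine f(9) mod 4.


f(9) = 4
4 mod 4 = 0

0


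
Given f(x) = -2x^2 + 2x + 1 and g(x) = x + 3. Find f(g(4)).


g(4) = 7
f(7) = (-2)*(7)^2 + 2*(7) + 1 = -83

-83


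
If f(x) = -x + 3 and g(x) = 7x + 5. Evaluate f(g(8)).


g(8) = 61
f(61) = -58

-58


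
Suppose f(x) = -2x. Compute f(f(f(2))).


f(2) = -4
f(-4) = 8
f(8) = -16

-16


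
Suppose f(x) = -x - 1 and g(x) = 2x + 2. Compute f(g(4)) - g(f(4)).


f(g(4)) = -11
g(f(4)) = -8
Difference = -3

-3


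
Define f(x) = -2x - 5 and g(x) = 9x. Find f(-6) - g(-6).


f(-6) = 7
g(-6) = -54
Difference = 61

61


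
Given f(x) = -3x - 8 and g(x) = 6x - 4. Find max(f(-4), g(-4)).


f(-4) = 4
g(-4) = -28
max = 4

4


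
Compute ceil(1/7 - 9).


1/7 = 0.1429
0.1429 - 9 = -8.8571
ceil(-8.8571) = -8

-8


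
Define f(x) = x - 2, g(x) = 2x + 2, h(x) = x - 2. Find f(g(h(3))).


h(3) = 1
g(1) = 4
f(4) = 2

2


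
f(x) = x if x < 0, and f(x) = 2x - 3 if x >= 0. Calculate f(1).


1 satisfies x >= 0
f(1) = -1

-1


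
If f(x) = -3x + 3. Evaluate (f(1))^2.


f(1) = 0
(0)^2 = 0

0


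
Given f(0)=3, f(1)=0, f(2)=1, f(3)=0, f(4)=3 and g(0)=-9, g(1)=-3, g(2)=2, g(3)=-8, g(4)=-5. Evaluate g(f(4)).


f(4) = 3
g(3) = -8

-8


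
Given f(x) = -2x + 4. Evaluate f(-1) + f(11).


f(-1) = 6
f(11) = -18
Sum = -12

-12


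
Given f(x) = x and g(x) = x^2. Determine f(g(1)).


g(1) = 1
f(1) = 1

1


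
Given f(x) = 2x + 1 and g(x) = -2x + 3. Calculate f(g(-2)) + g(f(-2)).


f(g(-2)) = 15
g(f(-2)) = 9
Sum = 24

24


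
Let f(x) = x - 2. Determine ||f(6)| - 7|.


f(6) = 4
|4| = 4
|4 - 7| = 3

3


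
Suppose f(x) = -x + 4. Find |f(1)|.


f(1) = 3
|3| = 3

3


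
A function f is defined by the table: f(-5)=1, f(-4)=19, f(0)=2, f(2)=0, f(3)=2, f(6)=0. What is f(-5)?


Reading from the table at x = -5

1


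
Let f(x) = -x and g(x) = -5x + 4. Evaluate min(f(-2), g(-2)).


f(-2) = 2
g(-2) = 14
min = 2

2


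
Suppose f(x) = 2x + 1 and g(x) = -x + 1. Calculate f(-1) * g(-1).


f(-1) = -1
g(-1) = 2
Product = -2

-2


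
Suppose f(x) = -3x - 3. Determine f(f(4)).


f(4) = -15
f(-15) = 42

42


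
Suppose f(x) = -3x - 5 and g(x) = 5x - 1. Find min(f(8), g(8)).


f(8) = -29
g(8) = 39
min = -29

-29


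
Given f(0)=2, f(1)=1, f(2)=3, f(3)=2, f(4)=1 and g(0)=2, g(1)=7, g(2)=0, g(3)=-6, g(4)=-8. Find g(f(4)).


f(4) = 1
g(1) = 7

7


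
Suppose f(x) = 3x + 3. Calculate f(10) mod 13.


f(10) = 33
33 mod 13 = 7

7


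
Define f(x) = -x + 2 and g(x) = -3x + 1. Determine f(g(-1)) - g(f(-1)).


f(g(-1)) = -2
g(f(-1)) = -8
Difference = 6

6


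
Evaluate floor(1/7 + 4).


1/7 = 0.1429
0.1429 + 4 = 4.1429
floor(4.1429) = 4

4


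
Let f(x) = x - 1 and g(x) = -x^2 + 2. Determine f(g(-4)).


-15


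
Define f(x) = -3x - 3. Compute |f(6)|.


f(6) = -21
|-21| = 21

21


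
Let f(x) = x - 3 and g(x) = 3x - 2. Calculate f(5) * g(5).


f(5) = 2
g(5) = 13
Product = 26

26


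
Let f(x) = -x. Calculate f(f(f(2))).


f(2) = -2
f(-2) = 2
f(2) = -2

-2


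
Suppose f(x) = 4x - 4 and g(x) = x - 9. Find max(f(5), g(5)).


f(5) = 16
g(5) = -4
max = 16

16


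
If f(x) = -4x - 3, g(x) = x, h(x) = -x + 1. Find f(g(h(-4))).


h(-4) = 5
g(5) = 5
f(5) = -23

-23


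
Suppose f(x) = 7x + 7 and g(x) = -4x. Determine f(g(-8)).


231


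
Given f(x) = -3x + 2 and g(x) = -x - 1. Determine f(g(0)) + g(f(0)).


f(g(0)) = 5
g(f(0)) = -3
Sum = 2

2


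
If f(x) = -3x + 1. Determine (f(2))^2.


f(2) = -5
(-5)^2 = 25

25


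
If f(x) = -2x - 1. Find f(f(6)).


f(6) = -13
f(-13) = 25

25


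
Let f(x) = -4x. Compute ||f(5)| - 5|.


f(5) = -20
|-20| = 20
|20 - 5| = 15

15


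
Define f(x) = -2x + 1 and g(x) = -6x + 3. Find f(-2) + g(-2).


f(-2) = 5
g(-2) = 15
Sum = 20

20


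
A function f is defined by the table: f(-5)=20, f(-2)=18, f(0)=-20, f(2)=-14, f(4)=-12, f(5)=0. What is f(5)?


Reading from the table at x = 5

0


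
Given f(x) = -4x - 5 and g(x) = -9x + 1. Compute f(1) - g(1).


f(1) = -9
g(1) = -8
Difference = -1

-1


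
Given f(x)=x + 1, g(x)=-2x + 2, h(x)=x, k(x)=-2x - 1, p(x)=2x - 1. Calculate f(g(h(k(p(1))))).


p(1) = 1
k(1) = -3
h(-3) = -3
g(-3) = 8
f(8) = 9

9


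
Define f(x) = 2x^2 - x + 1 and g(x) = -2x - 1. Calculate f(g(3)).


g(3) = -7
f(-7) = 2*(-7)^2 - 1*(-7) + 1 = 106

106


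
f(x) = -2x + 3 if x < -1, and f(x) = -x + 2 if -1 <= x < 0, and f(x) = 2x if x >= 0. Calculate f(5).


5 satisfies x >= 0
f(5) = 10

10


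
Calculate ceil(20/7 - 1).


20/7 = 2.8571
2.8571 - 1 = 1.8571
ceil(1.8571) = 2

2


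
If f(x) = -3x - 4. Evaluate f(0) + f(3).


f(0) = -4
f(3) = -13
Sum = -17

-17


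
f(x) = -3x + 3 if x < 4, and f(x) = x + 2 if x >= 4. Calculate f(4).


4 satisfies x >= 4
f(4) = 6

6


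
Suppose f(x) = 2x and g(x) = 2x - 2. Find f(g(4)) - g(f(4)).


-2


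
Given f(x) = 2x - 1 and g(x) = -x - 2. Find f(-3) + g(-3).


f(-3) = -7
g(-3) = 1
Sum = -6

-6


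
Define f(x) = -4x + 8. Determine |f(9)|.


f(9) = -28
|-28| = 28

28


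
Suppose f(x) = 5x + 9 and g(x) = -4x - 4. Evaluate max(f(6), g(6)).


f(6) = 39
g(6) = -28
max = 39

39


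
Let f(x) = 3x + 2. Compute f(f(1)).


f(1) = 5
f(5) = 17

17


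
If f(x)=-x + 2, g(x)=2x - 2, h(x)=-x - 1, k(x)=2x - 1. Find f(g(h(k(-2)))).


k(-2) = -5
h(-5) = 4
g(4) = 6
f(6) = -4

-4


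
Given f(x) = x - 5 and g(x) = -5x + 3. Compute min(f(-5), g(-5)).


f(-5) = -10
g(-5) = 28
min = -10

-10


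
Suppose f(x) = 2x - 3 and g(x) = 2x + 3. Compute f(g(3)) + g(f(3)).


24


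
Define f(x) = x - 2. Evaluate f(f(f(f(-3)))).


f(-3) = -5
f(-5) = -7
f(-7) = -9
f(-9) = -11

-11


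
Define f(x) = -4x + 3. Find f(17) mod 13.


f(17) = -65
-65 mod 13 = 0

0


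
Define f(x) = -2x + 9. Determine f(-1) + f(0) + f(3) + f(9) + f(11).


f(-1) = 11
f(0) = 9
f(3) = 3
f(9) = -9
f(11) = -13
Sum = 1

1


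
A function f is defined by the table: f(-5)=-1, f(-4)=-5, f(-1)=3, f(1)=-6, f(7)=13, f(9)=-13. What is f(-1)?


Reading from the table at x = -1

3


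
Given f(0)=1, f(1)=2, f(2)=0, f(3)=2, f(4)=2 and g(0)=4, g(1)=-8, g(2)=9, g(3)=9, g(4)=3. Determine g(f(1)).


f(1) = 2
g(2) = 9

9


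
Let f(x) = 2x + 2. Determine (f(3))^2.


64


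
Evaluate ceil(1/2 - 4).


1/2 = 0.5
0.5 - 4 = -3.5
ceil(-3.5) = -3

-3


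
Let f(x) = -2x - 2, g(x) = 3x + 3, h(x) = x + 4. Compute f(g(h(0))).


-32


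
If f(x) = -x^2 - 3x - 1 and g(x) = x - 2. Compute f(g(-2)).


g(-2) = -4
f(-4) = (-1)*(-4)^2 - 3*(-4) - 1 = -5

-5


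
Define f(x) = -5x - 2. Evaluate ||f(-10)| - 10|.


f(-10) = 48
|48| = 48
|48 - 10| = 38

38


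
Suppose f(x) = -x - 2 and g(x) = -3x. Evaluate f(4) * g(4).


f(4) = -6
g(4) = -12
Product = 72

72


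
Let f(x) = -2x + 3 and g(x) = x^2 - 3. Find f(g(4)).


g(4) = 13
f(13) = -23

-23


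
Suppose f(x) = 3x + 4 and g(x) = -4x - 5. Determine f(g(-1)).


g(-1) = -1
f(-1) = 1

1


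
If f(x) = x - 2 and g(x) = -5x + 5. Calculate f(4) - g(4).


f(4) = 2
g(4) = -15
Difference = 17

17


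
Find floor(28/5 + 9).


14


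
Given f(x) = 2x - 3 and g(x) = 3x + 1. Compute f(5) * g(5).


f(5) = 7
g(5) = 16
Product = 112

112


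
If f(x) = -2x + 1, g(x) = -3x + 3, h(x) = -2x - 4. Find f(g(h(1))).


h(1) = -6
g(-6) = 21
f(21) = -41

-41
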